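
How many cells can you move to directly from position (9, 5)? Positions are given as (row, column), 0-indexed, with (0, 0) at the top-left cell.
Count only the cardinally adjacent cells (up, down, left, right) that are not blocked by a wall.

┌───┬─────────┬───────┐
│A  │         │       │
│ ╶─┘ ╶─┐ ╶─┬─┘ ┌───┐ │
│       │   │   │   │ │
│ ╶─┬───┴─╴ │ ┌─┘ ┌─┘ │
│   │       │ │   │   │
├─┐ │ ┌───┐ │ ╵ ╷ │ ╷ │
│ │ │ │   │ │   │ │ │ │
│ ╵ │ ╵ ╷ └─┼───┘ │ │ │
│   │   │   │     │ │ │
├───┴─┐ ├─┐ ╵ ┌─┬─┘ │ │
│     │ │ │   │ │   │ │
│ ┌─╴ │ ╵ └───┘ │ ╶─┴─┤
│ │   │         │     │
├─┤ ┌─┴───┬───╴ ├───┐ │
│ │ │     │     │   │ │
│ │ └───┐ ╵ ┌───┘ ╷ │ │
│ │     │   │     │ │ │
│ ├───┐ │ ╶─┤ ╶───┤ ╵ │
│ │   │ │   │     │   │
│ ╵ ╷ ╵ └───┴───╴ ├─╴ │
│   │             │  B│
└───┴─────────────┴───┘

Checking passable neighbors of (9, 5):
Neighbors: (9, 4)
Count: 1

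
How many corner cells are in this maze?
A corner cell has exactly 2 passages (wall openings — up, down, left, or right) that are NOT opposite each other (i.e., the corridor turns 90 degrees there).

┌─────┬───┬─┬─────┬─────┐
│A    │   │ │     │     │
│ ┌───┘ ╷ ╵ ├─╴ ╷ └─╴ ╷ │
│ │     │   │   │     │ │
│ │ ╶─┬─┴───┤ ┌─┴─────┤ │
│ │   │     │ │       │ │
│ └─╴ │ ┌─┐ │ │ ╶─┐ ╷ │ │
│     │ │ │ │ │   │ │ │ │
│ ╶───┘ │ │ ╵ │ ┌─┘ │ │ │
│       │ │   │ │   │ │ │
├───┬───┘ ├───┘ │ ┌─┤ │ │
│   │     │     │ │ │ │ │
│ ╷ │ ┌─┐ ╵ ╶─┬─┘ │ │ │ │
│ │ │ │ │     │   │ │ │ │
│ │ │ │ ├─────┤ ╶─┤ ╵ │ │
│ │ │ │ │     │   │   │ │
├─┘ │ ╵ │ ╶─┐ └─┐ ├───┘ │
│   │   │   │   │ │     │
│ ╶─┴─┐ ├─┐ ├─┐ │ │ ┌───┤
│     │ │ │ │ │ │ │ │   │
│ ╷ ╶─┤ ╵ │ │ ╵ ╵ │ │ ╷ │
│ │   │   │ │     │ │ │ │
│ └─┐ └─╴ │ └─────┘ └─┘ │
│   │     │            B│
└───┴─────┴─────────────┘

Counting corner cells (2 non-opposite passages):
Total corners: 61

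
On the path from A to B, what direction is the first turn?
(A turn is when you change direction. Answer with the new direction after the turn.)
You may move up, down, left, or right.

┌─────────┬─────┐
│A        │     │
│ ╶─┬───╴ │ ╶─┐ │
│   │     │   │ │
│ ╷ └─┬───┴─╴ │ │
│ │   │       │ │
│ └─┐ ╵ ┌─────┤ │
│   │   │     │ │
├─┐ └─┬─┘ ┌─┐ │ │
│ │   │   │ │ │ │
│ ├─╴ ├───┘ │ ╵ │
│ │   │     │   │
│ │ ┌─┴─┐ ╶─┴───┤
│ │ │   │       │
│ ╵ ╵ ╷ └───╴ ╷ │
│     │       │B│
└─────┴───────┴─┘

Directions: down, down, down, right, down, right, down, left, down, down, right, up, right, down, right, right, right, up, right, down
First turn direction: right

Solution:

┌─────────┬─────┐
│A        │     │
│ ╶─┬───╴ │ ╶─┐ │
│↓  │     │   │ │
│ ╷ └─┬───┴─╴ │ │
│↓│   │       │ │
│ └─┐ ╵ ┌─────┤ │
│↳ ↓│   │     │ │
├─┐ └─┬─┘ ┌─┐ │ │
│ │↳ ↓│   │ │ │ │
│ ├─╴ ├───┘ │ ╵ │
│ │↓ ↲│     │   │
│ │ ┌─┴─┐ ╶─┴───┤
│ │↓│↱ ↓│    ↱ ↓│
│ ╵ ╵ ╷ └───╴ ╷ │
│  ↳ ↑│↳ → → ↑│B│
└─────┴───────┴─┘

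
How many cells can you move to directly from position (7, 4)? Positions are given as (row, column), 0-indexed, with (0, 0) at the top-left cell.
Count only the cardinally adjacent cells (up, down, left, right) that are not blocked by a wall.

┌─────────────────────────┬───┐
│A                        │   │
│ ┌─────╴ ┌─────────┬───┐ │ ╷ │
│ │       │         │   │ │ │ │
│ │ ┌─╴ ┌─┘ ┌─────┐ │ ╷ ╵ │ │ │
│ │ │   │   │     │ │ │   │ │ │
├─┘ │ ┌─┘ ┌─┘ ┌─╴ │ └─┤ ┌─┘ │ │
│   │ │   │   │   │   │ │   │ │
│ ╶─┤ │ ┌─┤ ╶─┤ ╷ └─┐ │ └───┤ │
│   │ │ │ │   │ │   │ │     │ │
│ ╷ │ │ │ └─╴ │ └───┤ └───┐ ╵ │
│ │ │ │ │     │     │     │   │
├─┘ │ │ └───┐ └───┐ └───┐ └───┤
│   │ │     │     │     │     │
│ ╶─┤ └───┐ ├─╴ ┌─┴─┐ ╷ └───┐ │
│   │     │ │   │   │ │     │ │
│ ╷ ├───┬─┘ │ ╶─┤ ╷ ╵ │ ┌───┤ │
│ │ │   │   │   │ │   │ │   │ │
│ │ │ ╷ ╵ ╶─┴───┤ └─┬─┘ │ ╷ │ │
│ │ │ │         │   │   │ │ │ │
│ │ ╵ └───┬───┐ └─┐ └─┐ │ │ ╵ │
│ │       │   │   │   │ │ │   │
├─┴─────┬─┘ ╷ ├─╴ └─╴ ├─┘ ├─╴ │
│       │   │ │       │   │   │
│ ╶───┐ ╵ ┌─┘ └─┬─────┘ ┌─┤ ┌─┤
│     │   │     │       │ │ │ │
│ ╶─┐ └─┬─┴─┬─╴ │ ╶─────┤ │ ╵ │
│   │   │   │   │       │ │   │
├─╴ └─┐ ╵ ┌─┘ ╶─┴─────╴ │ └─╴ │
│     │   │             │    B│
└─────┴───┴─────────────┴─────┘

Checking passable neighbors of (7, 4):
Neighbors: (7, 3)
Count: 1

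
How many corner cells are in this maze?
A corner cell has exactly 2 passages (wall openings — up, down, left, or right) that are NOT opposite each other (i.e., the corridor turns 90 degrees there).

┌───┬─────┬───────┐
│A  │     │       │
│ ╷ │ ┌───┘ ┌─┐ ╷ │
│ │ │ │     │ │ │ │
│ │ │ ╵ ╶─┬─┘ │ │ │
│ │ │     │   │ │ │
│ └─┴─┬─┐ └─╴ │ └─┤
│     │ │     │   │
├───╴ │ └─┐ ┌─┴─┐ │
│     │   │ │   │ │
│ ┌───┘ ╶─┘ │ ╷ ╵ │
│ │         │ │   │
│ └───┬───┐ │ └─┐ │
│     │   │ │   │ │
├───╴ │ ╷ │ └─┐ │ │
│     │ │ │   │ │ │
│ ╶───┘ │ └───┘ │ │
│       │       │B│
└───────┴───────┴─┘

Counting corner cells (2 non-opposite passages):
Total corners: 33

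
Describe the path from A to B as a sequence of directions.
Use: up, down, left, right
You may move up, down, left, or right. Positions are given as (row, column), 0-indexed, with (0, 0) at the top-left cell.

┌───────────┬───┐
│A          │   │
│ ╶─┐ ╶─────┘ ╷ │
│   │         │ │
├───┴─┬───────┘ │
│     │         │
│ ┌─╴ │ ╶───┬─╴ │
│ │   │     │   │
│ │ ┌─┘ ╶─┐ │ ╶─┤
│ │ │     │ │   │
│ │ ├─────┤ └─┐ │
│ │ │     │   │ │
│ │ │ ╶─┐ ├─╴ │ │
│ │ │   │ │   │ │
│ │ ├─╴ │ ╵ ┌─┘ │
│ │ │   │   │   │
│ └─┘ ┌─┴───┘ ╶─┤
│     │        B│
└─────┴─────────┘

Finding the path and converting it to directions:
Path through cells: (0,0) → (0,1) → (0,2) → (1,2) → (1,3) → (1,4) → (1,5) → (1,6) → (0,6) → (0,7) → (1,7) → (2,7) → (3,7) → (3,6) → (4,6) → (4,7) → (5,7) → (6,7) → (7,7) → (7,6) → (8,6) → (8,7)
Directions: right, right, down, right, right, right, right, up, right, down, down, down, left, down, right, down, down, down, left, down, right

Solution:

┌───────────┬───┐
│A → ↓      │↱ ↓│
│ ╶─┐ ╶─────┘ ╷ │
│   │↳ → → → ↑│↓│
├───┴─┬───────┘ │
│     │        ↓│
│ ┌─╴ │ ╶───┬─╴ │
│ │   │     │↓ ↲│
│ │ ┌─┘ ╶─┐ │ ╶─┤
│ │ │     │ │↳ ↓│
│ │ ├─────┤ └─┐ │
│ │ │     │   │↓│
│ │ │ ╶─┐ ├─╴ │ │
│ │ │   │ │   │↓│
│ │ ├─╴ │ ╵ ┌─┘ │
│ │ │   │   │↓ ↲│
│ └─┘ ┌─┴───┘ ╶─┤
│     │      ↳ B│
└─────┴─────────┘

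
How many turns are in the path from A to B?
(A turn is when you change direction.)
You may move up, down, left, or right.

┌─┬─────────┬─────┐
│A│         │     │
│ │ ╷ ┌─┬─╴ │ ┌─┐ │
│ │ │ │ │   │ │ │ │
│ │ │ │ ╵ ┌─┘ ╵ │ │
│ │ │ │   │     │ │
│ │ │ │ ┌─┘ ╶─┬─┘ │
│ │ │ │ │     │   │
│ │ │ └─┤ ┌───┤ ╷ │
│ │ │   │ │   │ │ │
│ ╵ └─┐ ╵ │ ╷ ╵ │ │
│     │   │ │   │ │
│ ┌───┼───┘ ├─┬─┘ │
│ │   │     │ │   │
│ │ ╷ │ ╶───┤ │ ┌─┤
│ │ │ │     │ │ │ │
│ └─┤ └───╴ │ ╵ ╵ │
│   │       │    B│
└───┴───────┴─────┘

Directions: down, down, down, down, down, right, up, up, up, up, up, right, down, down, down, down, right, down, right, up, up, right, up, right, up, up, right, right, down, down, down, down, down, down, left, down, down, right
Number of turns: 17

Solution:

┌─┬─────────┬─────┐
│A│↱ ↓      │↱ → ↓│
│ │ ╷ ┌─┬─╴ │ ┌─┐ │
│↓│↑│↓│ │   │↑│ │↓│
│ │ │ │ ╵ ┌─┘ ╵ │ │
│↓│↑│↓│   │↱ ↑  │↓│
│ │ │ │ ┌─┘ ╶─┬─┘ │
│↓│↑│↓│ │↱ ↑  │  ↓│
│ │ │ └─┤ ┌───┤ ╷ │
│↓│↑│↳ ↓│↑│   │ │↓│
│ ╵ └─┐ ╵ │ ╷ ╵ │ │
│↳ ↑  │↳ ↑│ │   │↓│
│ ┌───┼───┘ ├─┬─┘ │
│ │   │     │ │↓ ↲│
│ │ ╷ │ ╶───┤ │ ┌─┤
│ │ │ │     │ │↓│ │
│ └─┤ └───╴ │ ╵ ╵ │
│   │       │  ↳ B│
└───┴───────┴─────┘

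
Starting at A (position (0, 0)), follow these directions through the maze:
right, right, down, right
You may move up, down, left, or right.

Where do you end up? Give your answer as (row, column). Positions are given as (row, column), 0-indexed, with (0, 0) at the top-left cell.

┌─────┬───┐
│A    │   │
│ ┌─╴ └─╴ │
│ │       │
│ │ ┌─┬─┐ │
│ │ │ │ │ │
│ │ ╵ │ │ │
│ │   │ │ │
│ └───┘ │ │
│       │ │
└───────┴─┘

Following directions step by step:
Start: (0, 0)
  right: (0, 0) → (0, 1)
  right: (0, 1) → (0, 2)
  down: (0, 2) → (1, 2)
  right: (1, 2) → (1, 3)
Final position: (1, 3)

Path taken:

┌─────┬───┐
│A → ↓│   │
│ ┌─╴ └─╴ │
│ │  ↳ B  │
│ │ ┌─┬─┐ │
│ │ │ │ │ │
│ │ ╵ │ │ │
│ │   │ │ │
│ └───┘ │ │
│       │ │
└───────┴─┘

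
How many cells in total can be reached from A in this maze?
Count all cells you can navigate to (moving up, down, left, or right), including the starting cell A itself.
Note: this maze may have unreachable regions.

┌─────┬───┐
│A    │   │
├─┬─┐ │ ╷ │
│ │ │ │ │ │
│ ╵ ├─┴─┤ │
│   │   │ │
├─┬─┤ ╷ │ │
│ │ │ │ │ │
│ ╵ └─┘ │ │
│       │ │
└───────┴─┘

Using BFS/flood-fill to find all reachable cells from A:
Maze size: 5 × 5 = 25 total cells
21 cell(s) are walled off and cannot be reached from A.
Reachable cells: 4

Reachable region (· marks reachable cells):

┌─────┬───┐
│A · ·│   │
├─┬─┐ │ ╷ │
│ │ │·│ │ │
│ ╵ ├─┴─┤ │
│   │   │ │
├─┬─┤ ╷ │ │
│ │ │ │ │ │
│ ╵ └─┘ │ │
│       │ │
└───────┴─┘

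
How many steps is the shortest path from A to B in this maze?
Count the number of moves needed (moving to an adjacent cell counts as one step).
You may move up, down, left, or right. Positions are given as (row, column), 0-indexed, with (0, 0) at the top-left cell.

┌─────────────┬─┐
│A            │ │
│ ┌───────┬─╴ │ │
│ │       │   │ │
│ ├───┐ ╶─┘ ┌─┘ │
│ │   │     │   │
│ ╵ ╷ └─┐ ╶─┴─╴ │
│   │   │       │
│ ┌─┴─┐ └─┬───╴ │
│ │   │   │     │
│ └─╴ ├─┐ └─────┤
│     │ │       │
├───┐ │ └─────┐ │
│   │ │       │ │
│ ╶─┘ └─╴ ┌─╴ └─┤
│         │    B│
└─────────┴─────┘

Using BFS to find shortest path:
Start: (0, 0), End: (7, 7)
Path found:
(0,0) → (1,0) → (2,0) → (3,0) → (4,0) → (5,0) → (5,1) → (5,2) → (6,2) → (7,2) → (7,3) → (7,4) → (6,4) → (6,5) → (6,6) → (7,6) → (7,7)
Number of steps: 16

Solution:

┌─────────────┬─┐
│A            │ │
│ ┌───────┬─╴ │ │
│↓│       │   │ │
│ ├───┐ ╶─┘ ┌─┘ │
│↓│   │     │   │
│ ╵ ╷ └─┐ ╶─┴─╴ │
│↓  │   │       │
│ ┌─┴─┐ └─┬───╴ │
│↓│   │   │     │
│ └─╴ ├─┐ └─────┤
│↳ → ↓│ │       │
├───┐ │ └─────┐ │
│   │↓│  ↱ → ↓│ │
│ ╶─┘ └─╴ ┌─╴ └─┤
│    ↳ → ↑│  ↳ B│
└─────────┴─────┘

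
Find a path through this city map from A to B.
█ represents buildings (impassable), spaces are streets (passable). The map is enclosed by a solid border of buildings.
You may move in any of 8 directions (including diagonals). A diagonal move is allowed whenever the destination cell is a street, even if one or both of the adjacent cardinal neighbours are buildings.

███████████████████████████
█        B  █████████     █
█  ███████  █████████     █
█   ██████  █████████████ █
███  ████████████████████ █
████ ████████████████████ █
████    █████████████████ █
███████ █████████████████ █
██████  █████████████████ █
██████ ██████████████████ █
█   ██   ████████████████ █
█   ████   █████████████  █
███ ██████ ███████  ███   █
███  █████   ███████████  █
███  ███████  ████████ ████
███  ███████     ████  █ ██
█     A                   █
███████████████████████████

Finding the shortest path from A to B:
Movement: 8-directional
Path length: 28 steps
Directions: right → right → right → right → right → up-right → up → up-left → up-left → up-left → left → up-left → up-left → up → up-right → up-left → left → up-left → up → up-left → up-left → up-right → right → right → right → right → right → right

Solution:

███████████████████████████
█  →→→→→→B  █████████     █
█ ↗███████  █████████     █
█  ↖██████  █████████████ █
███ ↖████████████████████ █
████↑████████████████████ █
████ ↖← █████████████████ █
███████↖█████████████████ █
██████↗ █████████████████ █
██████↑██████████████████ █
█   ██ ↖ ████████████████ █
█   ████↖← █████████████  █
███ ██████↖███████  ███   █
███  █████ ↖ ███████████  █
███  ███████↖ ████████ ████
███  ███████↑    ████  █ ██
█     A→→→→↗              █
███████████████████████████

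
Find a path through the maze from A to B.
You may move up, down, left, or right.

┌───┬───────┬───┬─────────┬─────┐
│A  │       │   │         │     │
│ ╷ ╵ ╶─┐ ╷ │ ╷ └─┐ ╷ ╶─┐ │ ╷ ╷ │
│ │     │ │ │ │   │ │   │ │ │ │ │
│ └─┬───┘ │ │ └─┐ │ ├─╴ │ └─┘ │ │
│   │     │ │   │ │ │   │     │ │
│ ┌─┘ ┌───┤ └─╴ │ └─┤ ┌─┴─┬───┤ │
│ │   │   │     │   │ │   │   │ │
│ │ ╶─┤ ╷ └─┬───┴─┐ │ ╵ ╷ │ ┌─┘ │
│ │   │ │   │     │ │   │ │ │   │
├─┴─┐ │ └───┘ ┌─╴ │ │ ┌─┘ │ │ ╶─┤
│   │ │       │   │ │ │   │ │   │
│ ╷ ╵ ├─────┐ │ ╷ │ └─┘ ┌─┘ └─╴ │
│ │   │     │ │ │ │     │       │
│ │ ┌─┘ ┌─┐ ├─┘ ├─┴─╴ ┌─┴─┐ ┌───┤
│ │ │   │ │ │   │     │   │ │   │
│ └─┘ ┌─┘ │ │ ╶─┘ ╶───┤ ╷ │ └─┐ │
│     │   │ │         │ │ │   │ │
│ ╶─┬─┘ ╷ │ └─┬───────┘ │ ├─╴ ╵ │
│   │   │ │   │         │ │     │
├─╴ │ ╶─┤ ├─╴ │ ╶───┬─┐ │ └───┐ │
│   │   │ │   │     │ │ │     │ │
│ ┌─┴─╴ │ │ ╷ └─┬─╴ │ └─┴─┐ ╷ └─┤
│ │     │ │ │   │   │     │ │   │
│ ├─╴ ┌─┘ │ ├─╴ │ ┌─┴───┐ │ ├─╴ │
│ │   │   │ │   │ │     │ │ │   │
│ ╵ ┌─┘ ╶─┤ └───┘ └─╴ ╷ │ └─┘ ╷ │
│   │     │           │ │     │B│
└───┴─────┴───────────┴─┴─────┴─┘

Finding the shortest path through the maze:
Path length: 64 steps
Directions: right → down → right → up → right → right → down → down → left → left → down → left → down → right → down → down → left → up → left → down → down → down → right → right → up → right → up → right → right → down → down → down → right → down → left → down → down → down → right → right → right → up → up → right → up → left → left → up → right → right → right → right → up → up → right → down → down → down → right → right → down → right → down → down

Solution:

┌───┬───────┬───┬─────────┬─────┐
│A ↓│↱ → ↓  │   │         │     │
│ ╷ ╵ ╶─┐ ╷ │ ╷ └─┐ ╷ ╶─┐ │ ╷ ╷ │
│ │↳ ↑  │↓│ │ │   │ │   │ │ │ │ │
│ └─┬───┘ │ │ └─┐ │ ├─╴ │ └─┘ │ │
│   │↓ ← ↲│ │   │ │ │   │     │ │
│ ┌─┘ ┌───┤ └─╴ │ └─┤ ┌─┴─┬───┤ │
│ │↓ ↲│   │     │   │ │   │   │ │
│ │ ╶─┤ ╷ └─┬───┴─┐ │ ╵ ╷ │ ┌─┘ │
│ │↳ ↓│ │   │     │ │   │ │ │   │
├─┴─┐ │ └───┘ ┌─╴ │ │ ┌─┘ │ │ ╶─┤
│↓ ↰│↓│       │   │ │ │   │ │   │
│ ╷ ╵ ├─────┐ │ ╷ │ └─┘ ┌─┘ └─╴ │
│↓│↑ ↲│↱ → ↓│ │ │ │     │       │
│ │ ┌─┘ ┌─┐ ├─┘ ├─┴─╴ ┌─┴─┐ ┌───┤
│↓│ │↱ ↑│ │↓│   │     │↱ ↓│ │   │
│ └─┘ ┌─┘ │ │ ╶─┘ ╶───┤ ╷ │ └─┐ │
│↳ → ↑│   │↓│         │↑│↓│   │ │
│ ╶─┬─┘ ╷ │ └─┬───────┘ │ ├─╴ ╵ │
│   │   │ │↳ ↓│↱ → → → ↑│↓│     │
├─╴ │ ╶─┤ ├─╴ │ ╶───┬─┐ │ └───┐ │
│   │   │ │↓ ↲│↑ ← ↰│ │ │↳ → ↓│ │
│ ┌─┴─╴ │ │ ╷ └─┬─╴ │ └─┴─┐ ╷ └─┤
│ │     │ │↓│   │↱ ↑│     │ │↳ ↓│
│ ├─╴ ┌─┘ │ ├─╴ │ ┌─┴───┐ │ ├─╴ │
│ │   │   │↓│   │↑│     │ │ │  ↓│
│ ╵ ┌─┘ ╶─┤ └───┘ └─╴ ╷ │ └─┘ ╷ │
│   │     │↳ → → ↑    │ │     │B│
└───┴─────┴───────────┴─┴─────┴─┘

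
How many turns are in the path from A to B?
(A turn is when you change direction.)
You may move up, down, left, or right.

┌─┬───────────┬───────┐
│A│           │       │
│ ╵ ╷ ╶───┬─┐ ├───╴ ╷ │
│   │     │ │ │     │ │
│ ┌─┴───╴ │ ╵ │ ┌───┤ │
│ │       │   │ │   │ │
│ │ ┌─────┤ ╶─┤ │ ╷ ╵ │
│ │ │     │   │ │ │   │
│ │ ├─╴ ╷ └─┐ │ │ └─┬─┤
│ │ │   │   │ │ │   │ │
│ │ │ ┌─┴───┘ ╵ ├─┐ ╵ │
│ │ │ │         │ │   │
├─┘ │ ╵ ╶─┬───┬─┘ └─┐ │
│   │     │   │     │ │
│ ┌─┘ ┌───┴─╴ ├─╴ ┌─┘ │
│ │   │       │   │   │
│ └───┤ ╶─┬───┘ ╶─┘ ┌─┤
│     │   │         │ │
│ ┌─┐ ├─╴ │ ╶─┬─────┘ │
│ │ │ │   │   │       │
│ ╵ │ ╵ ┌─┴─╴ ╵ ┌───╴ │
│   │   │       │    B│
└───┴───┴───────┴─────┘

Directions: down, right, up, right, right, right, right, right, down, down, left, down, right, down, down, right, up, up, up, up, right, right, up, right, down, down, down, left, up, left, down, down, right, down, right, down, down, left, down, left, left, left, left, down, right, down, right, up, right, right, right, down
Number of turns: 32

Solution:

┌─┬───────────┬───────┐
│A│↱ → → → → ↓│    ↱ ↓│
│ ╵ ╷ ╶───┬─┐ ├───╴ ╷ │
│↳ ↑│     │ │↓│↱ → ↑│↓│
│ ┌─┴───╴ │ ╵ │ ┌───┤ │
│ │       │↓ ↲│↑│↓ ↰│↓│
│ │ ┌─────┤ ╶─┤ │ ╷ ╵ │
│ │ │     │↳ ↓│↑│↓│↑ ↲│
│ │ ├─╴ ╷ └─┐ │ │ └─┬─┤
│ │ │   │   │↓│↑│↳ ↓│ │
│ │ │ ┌─┴───┘ ╵ ├─┐ ╵ │
│ │ │ │      ↳ ↑│ │↳ ↓│
├─┘ │ ╵ ╶─┬───┬─┘ └─┐ │
│   │     │   │     │↓│
│ ┌─┘ ┌───┴─╴ ├─╴ ┌─┘ │
│ │   │       │   │↓ ↲│
│ └───┤ ╶─┬───┘ ╶─┘ ┌─┤
│     │   │↓ ← ← ← ↲│ │
│ ┌─┐ ├─╴ │ ╶─┬─────┘ │
│ │ │ │   │↳ ↓│↱ → → ↓│
│ ╵ │ ╵ ┌─┴─╴ ╵ ┌───╴ │
│   │   │    ↳ ↑│    B│
└───┴───┴───────┴─────┘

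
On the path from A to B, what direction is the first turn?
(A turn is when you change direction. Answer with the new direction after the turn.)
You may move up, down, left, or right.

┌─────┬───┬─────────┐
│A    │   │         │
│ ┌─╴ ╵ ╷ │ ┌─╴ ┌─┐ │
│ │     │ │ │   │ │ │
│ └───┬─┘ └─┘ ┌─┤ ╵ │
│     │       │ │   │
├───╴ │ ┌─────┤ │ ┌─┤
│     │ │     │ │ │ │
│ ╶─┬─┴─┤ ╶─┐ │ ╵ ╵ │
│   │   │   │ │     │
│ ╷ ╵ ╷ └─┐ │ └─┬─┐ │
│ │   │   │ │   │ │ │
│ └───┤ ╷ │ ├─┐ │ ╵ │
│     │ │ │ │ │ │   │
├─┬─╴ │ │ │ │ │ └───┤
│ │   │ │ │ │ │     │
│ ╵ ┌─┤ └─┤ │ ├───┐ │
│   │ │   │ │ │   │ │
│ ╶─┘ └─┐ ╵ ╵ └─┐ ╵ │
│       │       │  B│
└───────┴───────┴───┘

Directions: down, down, right, right, down, left, left, down, right, down, right, up, right, down, down, down, down, right, down, right, up, up, up, up, up, left, up, right, right, down, down, right, down, down, right, right, down, down
First turn direction: right

Solution:

┌─────┬───┬─────────┐
│A    │   │         │
│ ┌─╴ ╵ ╷ │ ┌─╴ ┌─┐ │
│↓│     │ │ │   │ │ │
│ └───┬─┘ └─┘ ┌─┤ ╵ │
│↳ → ↓│       │ │   │
├───╴ │ ┌─────┤ │ ┌─┤
│↓ ← ↲│ │↱ → ↓│ │ │ │
│ ╶─┬─┴─┤ ╶─┐ │ ╵ ╵ │
│↳ ↓│↱ ↓│↑ ↰│↓│     │
│ ╷ ╵ ╷ └─┐ │ └─┬─┐ │
│ │↳ ↑│↓  │↑│↳ ↓│ │ │
│ └───┤ ╷ │ ├─┐ │ ╵ │
│     │↓│ │↑│ │↓│   │
├─┬─╴ │ │ │ │ │ └───┤
│ │   │↓│ │↑│ │↳ → ↓│
│ ╵ ┌─┤ └─┤ │ ├───┐ │
│   │ │↳ ↓│↑│ │   │↓│
│ ╶─┘ └─┐ ╵ ╵ └─┐ ╵ │
│       │↳ ↑    │  B│
└───────┴───────┴───┘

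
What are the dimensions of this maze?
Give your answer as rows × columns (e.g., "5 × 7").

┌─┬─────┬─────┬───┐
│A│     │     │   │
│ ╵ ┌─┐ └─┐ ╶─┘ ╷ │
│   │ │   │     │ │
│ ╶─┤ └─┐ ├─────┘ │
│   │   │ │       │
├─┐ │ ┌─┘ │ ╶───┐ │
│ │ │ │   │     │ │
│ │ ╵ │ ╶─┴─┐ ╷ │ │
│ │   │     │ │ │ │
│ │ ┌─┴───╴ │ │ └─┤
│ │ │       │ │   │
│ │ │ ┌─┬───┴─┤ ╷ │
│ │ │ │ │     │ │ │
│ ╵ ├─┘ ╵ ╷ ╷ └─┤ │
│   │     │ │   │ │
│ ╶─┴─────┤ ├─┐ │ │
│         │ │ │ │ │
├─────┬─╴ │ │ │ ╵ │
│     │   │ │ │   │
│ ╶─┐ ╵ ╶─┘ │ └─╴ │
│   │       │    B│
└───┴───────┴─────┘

Counting the maze dimensions:
Rows (vertical): 11
Columns (horizontal): 9
Dimensions: 11 × 9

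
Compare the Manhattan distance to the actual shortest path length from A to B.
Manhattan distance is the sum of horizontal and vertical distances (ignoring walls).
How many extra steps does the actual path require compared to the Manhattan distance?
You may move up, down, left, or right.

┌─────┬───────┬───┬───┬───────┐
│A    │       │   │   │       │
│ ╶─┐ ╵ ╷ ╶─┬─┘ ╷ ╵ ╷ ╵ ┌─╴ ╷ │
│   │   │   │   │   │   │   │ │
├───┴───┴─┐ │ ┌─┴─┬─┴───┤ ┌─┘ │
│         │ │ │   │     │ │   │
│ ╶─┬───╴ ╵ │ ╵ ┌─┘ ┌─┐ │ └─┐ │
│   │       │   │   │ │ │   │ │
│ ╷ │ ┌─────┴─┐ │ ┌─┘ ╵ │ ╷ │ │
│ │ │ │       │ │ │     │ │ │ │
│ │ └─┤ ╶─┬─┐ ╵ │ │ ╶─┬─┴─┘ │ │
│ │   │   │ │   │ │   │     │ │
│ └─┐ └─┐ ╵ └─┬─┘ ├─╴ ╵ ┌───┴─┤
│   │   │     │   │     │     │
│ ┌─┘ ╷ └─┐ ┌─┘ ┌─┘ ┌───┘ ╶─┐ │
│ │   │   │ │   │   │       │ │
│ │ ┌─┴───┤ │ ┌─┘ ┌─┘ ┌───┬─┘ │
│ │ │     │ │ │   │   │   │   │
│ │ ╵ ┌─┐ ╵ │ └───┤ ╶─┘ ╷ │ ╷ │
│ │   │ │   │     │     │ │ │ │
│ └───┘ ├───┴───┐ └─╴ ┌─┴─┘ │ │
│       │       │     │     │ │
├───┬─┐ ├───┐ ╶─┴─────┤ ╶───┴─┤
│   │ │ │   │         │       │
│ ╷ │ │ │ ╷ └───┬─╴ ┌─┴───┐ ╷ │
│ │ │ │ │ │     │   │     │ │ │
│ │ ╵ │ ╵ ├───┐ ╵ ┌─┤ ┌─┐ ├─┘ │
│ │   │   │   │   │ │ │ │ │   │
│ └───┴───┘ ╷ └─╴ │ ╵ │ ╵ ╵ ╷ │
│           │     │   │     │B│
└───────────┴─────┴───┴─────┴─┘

Manhattan distance: |14 - 0| + |14 - 0| = 28
Actual path length: 120
Extra steps: 120 - 28 = 92

Solution:

┌─────┬───────┬───┬───┬───────┐
│A → ↓│↱ ↓    │↱ ↓│↱ ↓│↱ → ↓  │
│ ╶─┐ ╵ ╷ ╶─┬─┘ ╷ ╵ ╷ ╵ ┌─╴ ╷ │
│   │↳ ↑│↳ ↓│↱ ↑│↳ ↑│↳ ↑│↓ ↲│ │
├───┴───┴─┐ │ ┌─┴─┬─┴───┤ ┌─┘ │
│↓ ← ← ← ↰│↓│↑│   │↓ ← ↰│↓│   │
│ ╶─┬───╴ ╵ │ ╵ ┌─┘ ┌─┐ │ └─┐ │
│↳ ↓│    ↑ ↲│↑ ↰│↓ ↲│ │↑│↳ ↓│ │
│ ╷ │ ┌─────┴─┐ │ ┌─┘ ╵ │ ╷ │ │
│ │↓│ │↱ → → ↓│↑│↓│↱ → ↑│ │↓│ │
│ │ └─┤ ╶─┬─┐ ╵ │ │ ╶─┬─┴─┘ │ │
│ │↳ ↓│↑ ↰│ │↳ ↑│↓│↑ ↰│↓ ← ↲│ │
│ └─┐ └─┐ ╵ └─┬─┘ ├─╴ ╵ ┌───┴─┤
│   │↓  │↑ ↰  │↓ ↲│  ↑ ↲│↱ → ↓│
│ ┌─┘ ╷ └─┐ ┌─┘ ┌─┘ ┌───┘ ╶─┐ │
│ │↓ ↲│   │↑│↓ ↲│   │↱ → ↑  │↓│
│ │ ┌─┴───┤ │ ┌─┘ ┌─┘ ┌───┬─┘ │
│ │↓│↱ → ↓│↑│↓│   │↱ ↑│   │↓ ↲│
│ │ ╵ ┌─┐ ╵ │ └───┤ ╶─┘ ╷ │ ╷ │
│ │↳ ↑│ │↳ ↑│↳ → ↓│↑ ↰  │ │↓│ │
│ └───┘ ├───┴───┐ └─╴ ┌─┴─┘ │ │
│       │       │↳ → ↑│↓ ← ↲│ │
├───┬─┐ ├───┐ ╶─┴─────┤ ╶───┴─┤
│   │ │ │   │         │↳ → → ↓│
│ ╷ │ │ │ ╷ └───┬─╴ ┌─┴───┐ ╷ │
│ │ │ │ │ │     │   │     │ │↓│
│ │ ╵ │ ╵ ├───┐ ╵ ┌─┤ ┌─┐ ├─┘ │
│ │   │   │   │   │ │ │ │ │  ↓│
│ └───┴───┘ ╷ └─╴ │ ╵ │ ╵ ╵ ╷ │
│           │     │   │     │B│
└───────────┴─────┴───┴─────┴─┘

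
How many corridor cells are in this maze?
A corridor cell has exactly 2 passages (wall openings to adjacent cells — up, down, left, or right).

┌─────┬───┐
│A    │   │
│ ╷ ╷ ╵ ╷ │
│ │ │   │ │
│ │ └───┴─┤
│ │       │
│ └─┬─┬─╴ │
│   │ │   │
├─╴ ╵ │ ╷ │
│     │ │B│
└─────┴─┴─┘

Counting cells with exactly 2 passages:
Total corridor cells: 17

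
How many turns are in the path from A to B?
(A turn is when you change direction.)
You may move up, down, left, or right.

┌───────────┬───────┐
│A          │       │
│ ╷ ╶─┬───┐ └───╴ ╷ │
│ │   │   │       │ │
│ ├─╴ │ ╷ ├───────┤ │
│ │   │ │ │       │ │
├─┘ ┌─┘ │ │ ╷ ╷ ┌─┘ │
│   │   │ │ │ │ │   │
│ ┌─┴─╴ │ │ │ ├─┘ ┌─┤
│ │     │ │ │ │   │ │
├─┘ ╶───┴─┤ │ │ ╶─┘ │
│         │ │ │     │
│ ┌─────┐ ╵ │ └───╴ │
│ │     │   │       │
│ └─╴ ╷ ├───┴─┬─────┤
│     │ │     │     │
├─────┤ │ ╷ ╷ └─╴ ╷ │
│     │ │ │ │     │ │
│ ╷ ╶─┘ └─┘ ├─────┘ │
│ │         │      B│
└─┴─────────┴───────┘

Directions: right, right, right, right, right, down, right, right, right, up, right, down, down, down, left, down, left, down, right, right, down, left, left, left, up, up, up, up, left, down, down, down, down, left, up, left, left, left, left, down, down, right, right, up, right, down, down, down, right, right, up, up, right, down, right, right, up, right, down, down
Number of turns: 31

Solution:

┌───────────┬───────┐
│A → → → → ↓│    ↱ ↓│
│ ╷ ╶─┬───┐ └───╴ ╷ │
│ │   │   │↳ → → ↑│↓│
│ ├─╴ │ ╷ ├───────┤ │
│ │   │ │ │↓ ↰    │↓│
├─┘ ┌─┘ │ │ ╷ ╷ ┌─┘ │
│   │   │ │↓│↑│ │↓ ↲│
│ ┌─┴─╴ │ │ │ ├─┘ ┌─┤
│ │     │ │↓│↑│↓ ↲│ │
├─┘ ╶───┴─┤ │ │ ╶─┘ │
│↓ ← ← ← ↰│↓│↑│↳ → ↓│
│ ┌─────┐ ╵ │ └───╴ │
│↓│  ↱ ↓│↑ ↲│↑ ← ← ↲│
│ └─╴ ╷ ├───┴─┬─────┤
│↳ → ↑│↓│  ↱ ↓│  ↱ ↓│
├─────┤ │ ╷ ╷ └─╴ ╷ │
│     │↓│ │↑│↳ → ↑│↓│
│ ╷ ╶─┘ └─┘ ├─────┘ │
│ │    ↳ → ↑│      B│
└─┴─────────┴───────┘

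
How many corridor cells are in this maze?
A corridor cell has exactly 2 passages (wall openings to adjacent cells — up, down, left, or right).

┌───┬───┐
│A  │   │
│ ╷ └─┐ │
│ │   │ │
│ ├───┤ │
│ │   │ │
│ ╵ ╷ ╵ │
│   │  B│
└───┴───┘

Counting cells with exactly 2 passages:
Total corridor cells: 14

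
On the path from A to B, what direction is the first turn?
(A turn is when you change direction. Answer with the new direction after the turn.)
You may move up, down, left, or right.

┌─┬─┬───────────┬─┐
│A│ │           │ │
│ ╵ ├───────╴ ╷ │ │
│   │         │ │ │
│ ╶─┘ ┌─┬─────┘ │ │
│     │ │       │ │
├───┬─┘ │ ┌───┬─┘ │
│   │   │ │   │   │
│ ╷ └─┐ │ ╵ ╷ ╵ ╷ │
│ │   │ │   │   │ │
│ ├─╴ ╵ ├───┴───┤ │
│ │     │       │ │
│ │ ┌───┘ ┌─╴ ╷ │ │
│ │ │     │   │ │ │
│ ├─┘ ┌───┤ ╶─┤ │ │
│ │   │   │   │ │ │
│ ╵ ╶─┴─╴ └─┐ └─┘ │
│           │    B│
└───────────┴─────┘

Directions: down, down, right, right, up, right, right, right, right, up, right, down, down, left, left, left, down, down, right, up, right, down, right, up, right, down, down, down, down, down
First turn direction: right

Solution:

┌─┬─┬───────────┬─┐
│A│ │        ↱ ↓│ │
│ ╵ ├───────╴ ╷ │ │
│↓  │↱ → → → ↑│↓│ │
│ ╶─┘ ┌─┬─────┘ │ │
│↳ → ↑│ │↓ ← ← ↲│ │
├───┬─┘ │ ┌───┬─┘ │
│   │   │↓│↱ ↓│↱ ↓│
│ ╷ └─┐ │ ╵ ╷ ╵ ╷ │
│ │   │ │↳ ↑│↳ ↑│↓│
│ ├─╴ ╵ ├───┴───┤ │
│ │     │       │↓│
│ │ ┌───┘ ┌─╴ ╷ │ │
│ │ │     │   │ │↓│
│ ├─┘ ┌───┤ ╶─┤ │ │
│ │   │   │   │ │↓│
│ ╵ ╶─┴─╴ └─┐ └─┘ │
│           │    B│
└───────────┴─────┘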